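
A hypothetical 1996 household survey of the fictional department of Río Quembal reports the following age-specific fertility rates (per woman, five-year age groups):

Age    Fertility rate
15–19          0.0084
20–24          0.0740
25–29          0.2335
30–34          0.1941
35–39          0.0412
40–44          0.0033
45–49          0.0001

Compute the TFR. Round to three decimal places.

2.773

Sum of ASFRs = 0.0084 + 0.0740 + 0.2335 + 0.1941 + 0.0412 + 0.0033 + 0.0001 = 0.5546
TFR = 5 × 0.5546 = 2.773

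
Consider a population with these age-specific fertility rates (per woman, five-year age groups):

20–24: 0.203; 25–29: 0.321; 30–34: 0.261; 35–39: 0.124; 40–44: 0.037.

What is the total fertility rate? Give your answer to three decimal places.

4.730

Sum of ASFRs = 0.203 + 0.321 + 0.261 + 0.124 + 0.037 = 0.946
TFR = 5 × 0.946 = 4.73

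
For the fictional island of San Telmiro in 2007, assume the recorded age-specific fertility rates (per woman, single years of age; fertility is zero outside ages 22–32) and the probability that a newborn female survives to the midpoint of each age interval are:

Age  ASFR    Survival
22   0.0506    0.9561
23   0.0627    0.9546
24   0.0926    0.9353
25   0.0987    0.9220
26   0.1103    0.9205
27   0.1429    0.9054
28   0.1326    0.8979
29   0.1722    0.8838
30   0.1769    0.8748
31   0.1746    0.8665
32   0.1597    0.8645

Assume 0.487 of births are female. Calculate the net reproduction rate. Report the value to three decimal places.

0.600

Proportion female at birth = 0.487.
Survival-weighted fertility by age (1·fₓ·Sₓ):
  22: 1 × 0.0506 × 0.9561 = 0.04838
  23: 1 × 0.0627 × 0.9546 = 0.05985
  24: 1 × 0.0926 × 0.9353 = 0.08661
  25: 1 × 0.0987 × 0.9220 = 0.09100
  26: 1 × 0.1103 × 0.9205 = 0.10153
  27: 1 × 0.1429 × 0.9054 = 0.12938
  28: 1 × 0.1326 × 0.8979 = 0.11906
  29: 1 × 0.1722 × 0.8838 = 0.15219
  30: 1 × 0.1769 × 0.8748 = 0.15475
  31: 1 × 0.1746 × 0.8665 = 0.15129
  32: 1 × 0.1597 × 0.8645 = 0.13806
Sum = 1.23210
NRR = 0.487 × 1.23210 = 0.60003
NRR < 1, so the cohort does not fully replace itself.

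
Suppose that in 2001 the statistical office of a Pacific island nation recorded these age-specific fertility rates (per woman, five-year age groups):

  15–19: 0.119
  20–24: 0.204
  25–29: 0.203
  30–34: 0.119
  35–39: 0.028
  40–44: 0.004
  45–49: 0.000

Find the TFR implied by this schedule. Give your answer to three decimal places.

Sum of ASFRs = 0.119 + 0.204 + 0.203 + 0.119 + 0.028 + 0.004 + 0.000 = 0.677
TFR = 5 × 0.677 = 3.385

3.385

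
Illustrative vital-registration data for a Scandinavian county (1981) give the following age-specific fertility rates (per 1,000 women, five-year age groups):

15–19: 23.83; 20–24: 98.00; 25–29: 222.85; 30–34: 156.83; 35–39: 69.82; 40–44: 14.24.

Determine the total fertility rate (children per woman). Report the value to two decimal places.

2.93

Sum of ASFRs = 23.83 + 98.00 + 222.85 + 156.83 + 69.82 + 14.24 = 585.57
TFR = 5 × 585.57 / 1000 = 2.92785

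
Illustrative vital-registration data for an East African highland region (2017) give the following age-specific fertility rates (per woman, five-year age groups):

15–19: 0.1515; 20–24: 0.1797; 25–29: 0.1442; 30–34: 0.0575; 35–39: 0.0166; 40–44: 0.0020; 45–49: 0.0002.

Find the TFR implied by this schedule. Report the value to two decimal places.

Sum of ASFRs = 0.1515 + 0.1797 + 0.1442 + 0.0575 + 0.0166 + 0.0020 + 0.0002 = 0.5517
TFR = 5 × 0.5517 = 2.7585

2.76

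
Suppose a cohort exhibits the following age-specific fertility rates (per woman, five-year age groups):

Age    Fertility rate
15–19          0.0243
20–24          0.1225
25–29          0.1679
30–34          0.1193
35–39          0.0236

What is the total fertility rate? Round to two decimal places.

2.29

Sum of ASFRs = 0.0243 + 0.1225 + 0.1679 + 0.1193 + 0.0236 = 0.4576
TFR = 5 × 0.4576 = 2.288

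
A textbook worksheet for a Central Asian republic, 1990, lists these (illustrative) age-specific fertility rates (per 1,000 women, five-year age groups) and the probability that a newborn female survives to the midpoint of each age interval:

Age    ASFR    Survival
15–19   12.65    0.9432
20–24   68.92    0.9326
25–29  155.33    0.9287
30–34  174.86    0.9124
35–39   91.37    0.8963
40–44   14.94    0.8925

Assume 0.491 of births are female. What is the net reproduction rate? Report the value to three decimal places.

1.167

Proportion female at birth = 0.491.
Per-age-group product (5 × ASFR × survival probability):
  15–19: 5 × 12.65/1000 × 0.9432 = 0.05966
  20–24: 5 × 68.92/1000 × 0.9326 = 0.32137
  25–29: 5 × 155.33/1000 × 0.9287 = 0.72127
  30–34: 5 × 174.86/1000 × 0.9124 = 0.79771
  35–39: 5 × 91.37/1000 × 0.8963 = 0.40947
  40–44: 5 × 14.94/1000 × 0.8925 = 0.06667
Sum = 2.37615
NRR = 0.491 × 2.37615 = 1.16669
An NRR exceeding 1 indicates intrinsic growth under these rates.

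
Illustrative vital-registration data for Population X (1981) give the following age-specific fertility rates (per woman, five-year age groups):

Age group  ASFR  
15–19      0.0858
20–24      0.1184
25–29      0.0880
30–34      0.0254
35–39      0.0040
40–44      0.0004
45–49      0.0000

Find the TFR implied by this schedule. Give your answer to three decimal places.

1.610

Sum of ASFRs = 0.0858 + 0.1184 + 0.0880 + 0.0254 + 0.0040 + 0.0004 + 0.0000 = 0.3220
TFR = 5 × 0.3220 = 1.61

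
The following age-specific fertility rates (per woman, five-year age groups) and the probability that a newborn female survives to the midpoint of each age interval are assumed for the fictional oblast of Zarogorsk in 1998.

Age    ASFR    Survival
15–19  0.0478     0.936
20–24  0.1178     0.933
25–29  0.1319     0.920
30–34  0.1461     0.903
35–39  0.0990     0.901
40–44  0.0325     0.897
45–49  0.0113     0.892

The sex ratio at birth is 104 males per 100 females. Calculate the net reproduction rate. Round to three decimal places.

1.315

Proportion female at birth = 100 / (100 + 104) = 0.49020.
Survival-weighted fertility by age (5·fₓ·Sₓ):
  15–19: 5 × 0.0478 × 0.936 = 0.22370
  20–24: 5 × 0.1178 × 0.933 = 0.54954
  25–29: 5 × 0.1319 × 0.920 = 0.60674
  30–34: 5 × 0.1461 × 0.903 = 0.65964
  35–39: 5 × 0.0990 × 0.901 = 0.44600
  40–44: 5 × 0.0325 × 0.897 = 0.14576
  45–49: 5 × 0.0113 × 0.892 = 0.05040
Sum = 2.68178
NRR = 0.49020 × 2.68178 = 1.31461
With NRR above 1 the population is above replacement fertility.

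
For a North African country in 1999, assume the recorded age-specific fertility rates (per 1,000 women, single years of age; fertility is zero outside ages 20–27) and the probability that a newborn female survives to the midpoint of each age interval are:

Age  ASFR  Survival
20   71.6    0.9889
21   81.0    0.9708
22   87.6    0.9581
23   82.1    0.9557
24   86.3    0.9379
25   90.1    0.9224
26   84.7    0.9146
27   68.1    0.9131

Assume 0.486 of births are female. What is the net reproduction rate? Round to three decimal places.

0.299

Proportion female at birth = 0.486.
Per-age-group product (1 × ASFR × survival probability):
  20: 1 × 71.6/1000 × 0.9889 = 0.07081
  21: 1 × 81.0/1000 × 0.9708 = 0.07863
  22: 1 × 87.6/1000 × 0.9581 = 0.08393
  23: 1 × 82.1/1000 × 0.9557 = 0.07846
  24: 1 × 86.3/1000 × 0.9379 = 0.08094
  25: 1 × 90.1/1000 × 0.9224 = 0.08311
  26: 1 × 84.7/1000 × 0.9146 = 0.07747
  27: 1 × 68.1/1000 × 0.9131 = 0.06218
Sum = 0.61553
NRR = 0.486 × 0.61553 = 0.29915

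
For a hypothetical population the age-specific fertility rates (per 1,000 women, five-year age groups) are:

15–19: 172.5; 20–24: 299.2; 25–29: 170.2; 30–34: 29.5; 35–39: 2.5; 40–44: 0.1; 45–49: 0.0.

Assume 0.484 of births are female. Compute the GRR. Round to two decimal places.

Proportion female at birth = 0.484.
Sum of ASFRs = 172.5 + 299.2 + 170.2 + 29.5 + 2.5 + 0.1 + 0.0 = 674.0
TFR = 5 × 674.0 / 1000 = 3.37
GRR = 0.484 × 3.37 = 1.63108

1.63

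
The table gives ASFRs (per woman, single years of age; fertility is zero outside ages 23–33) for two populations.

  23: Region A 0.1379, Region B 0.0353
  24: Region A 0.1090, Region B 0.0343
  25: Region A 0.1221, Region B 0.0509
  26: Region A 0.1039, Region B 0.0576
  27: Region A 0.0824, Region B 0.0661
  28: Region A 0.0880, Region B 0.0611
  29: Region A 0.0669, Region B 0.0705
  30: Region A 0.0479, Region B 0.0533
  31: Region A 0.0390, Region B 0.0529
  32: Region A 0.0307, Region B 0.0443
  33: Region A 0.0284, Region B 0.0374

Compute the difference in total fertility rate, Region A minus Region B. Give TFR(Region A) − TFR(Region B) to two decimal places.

Region A:
  Sum of ASFRs = 0.1379 + 0.1090 + 0.1221 + 0.1039 + 0.0824 + 0.0880 + 0.0669 + 0.0479 + 0.0390 + 0.0307 + 0.0284 = 0.8562
  TFR = 0.8562
Region B:
  Sum of ASFRs = 0.0353 + 0.0343 + 0.0509 + 0.0576 + 0.0661 + 0.0611 + 0.0705 + 0.0533 + 0.0529 + 0.0443 + 0.0374 = 0.5637
  TFR = 0.5637
Difference = 0.8562 − 0.5637 = 0.2925

0.29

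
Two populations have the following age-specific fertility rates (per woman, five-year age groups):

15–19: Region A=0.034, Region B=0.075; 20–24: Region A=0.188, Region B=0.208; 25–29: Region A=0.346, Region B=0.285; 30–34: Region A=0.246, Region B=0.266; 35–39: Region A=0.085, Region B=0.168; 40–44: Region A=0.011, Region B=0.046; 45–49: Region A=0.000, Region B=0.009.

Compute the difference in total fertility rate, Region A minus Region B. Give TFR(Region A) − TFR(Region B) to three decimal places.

-0.735

Region A:
  Sum of ASFRs = 0.034 + 0.188 + 0.346 + 0.246 + 0.085 + 0.011 + 0.000 = 0.910
  TFR = 5 × 0.910 = 4.55
Region B:
  Sum of ASFRs = 0.075 + 0.208 + 0.285 + 0.266 + 0.168 + 0.046 + 0.009 = 1.057
  TFR = 5 × 1.057 = 5.285
Difference = 4.55 − 5.285 = -0.735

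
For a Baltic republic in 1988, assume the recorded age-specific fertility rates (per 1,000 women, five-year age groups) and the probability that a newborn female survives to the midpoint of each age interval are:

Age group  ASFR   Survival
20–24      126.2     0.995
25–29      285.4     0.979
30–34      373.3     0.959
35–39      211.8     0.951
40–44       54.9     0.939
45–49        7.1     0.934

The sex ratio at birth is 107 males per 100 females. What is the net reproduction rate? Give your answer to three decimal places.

2.470

Proportion female at birth = 100 / (100 + 107) = 0.48309.
Each age group contributes 5 × ASFR × survival:
  20–24: 5 × 126.2/1000 × 0.995 = 0.62785
  25–29: 5 × 285.4/1000 × 0.979 = 1.39703
  30–34: 5 × 373.3/1000 × 0.959 = 1.78997
  35–39: 5 × 211.8/1000 × 0.951 = 1.00711
  40–44: 5 × 54.9/1000 × 0.939 = 0.25776
  45–49: 5 × 7.1/1000 × 0.934 = 0.03316
Sum = 5.11288
NRR = 0.48309 × 5.11288 = 2.46998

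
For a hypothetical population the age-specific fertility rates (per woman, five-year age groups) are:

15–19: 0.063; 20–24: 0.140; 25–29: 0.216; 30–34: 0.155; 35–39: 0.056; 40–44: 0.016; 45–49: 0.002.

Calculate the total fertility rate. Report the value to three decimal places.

3.240

Sum of ASFRs = 0.063 + 0.140 + 0.216 + 0.155 + 0.056 + 0.016 + 0.002 = 0.648
TFR = 5 × 0.648 = 3.24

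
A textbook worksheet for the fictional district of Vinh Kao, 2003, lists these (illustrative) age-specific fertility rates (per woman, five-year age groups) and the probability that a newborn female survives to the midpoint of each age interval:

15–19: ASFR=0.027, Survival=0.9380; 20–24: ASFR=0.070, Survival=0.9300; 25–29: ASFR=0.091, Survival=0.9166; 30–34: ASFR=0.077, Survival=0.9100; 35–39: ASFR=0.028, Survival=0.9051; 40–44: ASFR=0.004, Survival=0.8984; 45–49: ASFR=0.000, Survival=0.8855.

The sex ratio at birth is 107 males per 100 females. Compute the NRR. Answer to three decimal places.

0.659

Proportion female at birth = 100 / (100 + 107) = 0.48309.
Weighting each age-specific rate by interval width and survival:
  15–19: 5 × 0.027 × 0.9380 = 0.12663
  20–24: 5 × 0.070 × 0.9300 = 0.32550
  25–29: 5 × 0.091 × 0.9166 = 0.41705
  30–34: 5 × 0.077 × 0.9100 = 0.35035
  35–39: 5 × 0.028 × 0.9051 = 0.12671
  40–44: 5 × 0.004 × 0.8984 = 0.01797
  45–49: 5 × 0.000 × 0.8855 = 0.00000
Sum = 1.36421
NRR = 0.48309 × 1.36421 = 0.65904
With NRR below 1 the population is below replacement fertility.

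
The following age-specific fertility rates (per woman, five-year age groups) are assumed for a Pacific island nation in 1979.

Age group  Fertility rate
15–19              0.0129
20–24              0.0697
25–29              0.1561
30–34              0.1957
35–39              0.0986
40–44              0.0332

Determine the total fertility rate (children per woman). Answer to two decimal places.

Sum of ASFRs = 0.0129 + 0.0697 + 0.1561 + 0.1957 + 0.0986 + 0.0332 = 0.5662
TFR = 5 × 0.5662 = 2.831

2.83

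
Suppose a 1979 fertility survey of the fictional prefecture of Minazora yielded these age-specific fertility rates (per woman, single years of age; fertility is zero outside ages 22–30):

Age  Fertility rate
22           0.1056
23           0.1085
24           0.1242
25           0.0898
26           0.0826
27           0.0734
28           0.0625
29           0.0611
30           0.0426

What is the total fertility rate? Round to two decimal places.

Sum of ASFRs = 0.1056 + 0.1085 + 0.1242 + 0.0898 + 0.0826 + 0.0734 + 0.0625 + 0.0611 + 0.0426 = 0.7503
TFR = 0.7503

0.75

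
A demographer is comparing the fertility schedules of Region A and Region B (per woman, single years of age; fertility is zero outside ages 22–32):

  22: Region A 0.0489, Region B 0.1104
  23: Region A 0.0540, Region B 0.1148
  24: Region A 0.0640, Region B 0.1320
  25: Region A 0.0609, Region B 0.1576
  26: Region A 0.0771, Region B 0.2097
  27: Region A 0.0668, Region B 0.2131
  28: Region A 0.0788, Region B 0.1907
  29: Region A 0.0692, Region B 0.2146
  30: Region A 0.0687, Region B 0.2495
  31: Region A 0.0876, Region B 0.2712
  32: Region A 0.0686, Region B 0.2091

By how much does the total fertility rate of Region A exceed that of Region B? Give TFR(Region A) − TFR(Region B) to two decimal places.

Region A:
  Sum of ASFRs = 0.0489 + 0.0540 + 0.0640 + 0.0609 + 0.0771 + 0.0668 + 0.0788 + 0.0692 + 0.0687 + 0.0876 + 0.0686 = 0.7446
  TFR = 0.7446
Region B:
  Sum of ASFRs = 0.1104 + 0.1148 + 0.1320 + 0.1576 + 0.2097 + 0.2131 + 0.1907 + 0.2146 + 0.2495 + 0.2712 + 0.2091 = 2.0727
  TFR = 2.0727
Difference = 0.7446 − 2.0727 = -1.3281

-1.33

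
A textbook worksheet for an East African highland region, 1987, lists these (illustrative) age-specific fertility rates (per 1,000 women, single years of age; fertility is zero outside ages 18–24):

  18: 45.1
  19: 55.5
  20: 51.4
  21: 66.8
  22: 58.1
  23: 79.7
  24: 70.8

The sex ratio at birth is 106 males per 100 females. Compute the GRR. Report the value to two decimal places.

0.21

Proportion female at birth = 100 / (100 + 106) = 0.48544.
Sum of ASFRs = 45.1 + 55.5 + 51.4 + 66.8 + 58.1 + 79.7 + 70.8 = 427.4
TFR = 427.4 / 1000 = 0.4274
GRR = 0.48544 × 0.4274 = 0.20748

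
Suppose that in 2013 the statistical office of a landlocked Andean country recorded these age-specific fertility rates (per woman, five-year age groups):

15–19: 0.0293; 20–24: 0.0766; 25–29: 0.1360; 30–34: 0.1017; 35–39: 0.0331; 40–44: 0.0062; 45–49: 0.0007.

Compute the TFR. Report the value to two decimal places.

Sum of ASFRs = 0.0293 + 0.0766 + 0.1360 + 0.1017 + 0.0331 + 0.0062 + 0.0007 = 0.3836
TFR = 5 × 0.3836 = 1.918

1.92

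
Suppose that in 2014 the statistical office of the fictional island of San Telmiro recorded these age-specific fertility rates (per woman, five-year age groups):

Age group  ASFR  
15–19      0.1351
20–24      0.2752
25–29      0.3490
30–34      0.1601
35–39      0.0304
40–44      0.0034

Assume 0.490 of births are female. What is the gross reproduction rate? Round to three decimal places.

2.335

Proportion female at birth = 0.490.
Sum of ASFRs = 0.1351 + 0.2752 + 0.3490 + 0.1601 + 0.0304 + 0.0034 = 0.9532
TFR = 5 × 0.9532 = 4.766
GRR = 0.490 × 4.766 = 2.33534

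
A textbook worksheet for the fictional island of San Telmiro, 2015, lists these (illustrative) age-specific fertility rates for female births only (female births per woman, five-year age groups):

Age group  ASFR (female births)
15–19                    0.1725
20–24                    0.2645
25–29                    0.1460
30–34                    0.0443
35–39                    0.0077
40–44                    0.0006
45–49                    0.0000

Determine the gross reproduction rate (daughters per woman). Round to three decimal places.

3.178

Sum of female ASFRs = 0.1725 + 0.2645 + 0.1460 + 0.0443 + 0.0077 + 0.0006 + 0.0000 = 0.6356
GRR = 5 × 0.6356 = 3.178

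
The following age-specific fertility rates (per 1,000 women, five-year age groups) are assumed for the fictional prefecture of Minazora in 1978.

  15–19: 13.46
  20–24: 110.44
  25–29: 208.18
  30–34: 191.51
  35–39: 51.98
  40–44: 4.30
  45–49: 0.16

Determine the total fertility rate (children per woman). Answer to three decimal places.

2.900

Sum of ASFRs = 13.46 + 110.44 + 208.18 + 191.51 + 51.98 + 4.30 + 0.16 = 580.03
TFR = 5 × 580.03 / 1000 = 2.90015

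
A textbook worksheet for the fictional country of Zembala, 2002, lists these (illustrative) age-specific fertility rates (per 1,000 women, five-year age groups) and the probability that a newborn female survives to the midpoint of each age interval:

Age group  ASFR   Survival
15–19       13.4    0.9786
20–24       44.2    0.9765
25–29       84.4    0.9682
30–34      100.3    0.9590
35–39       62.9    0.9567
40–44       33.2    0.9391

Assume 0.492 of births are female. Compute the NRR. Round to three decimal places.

Proportion female at birth = 0.492.
Per-age-group product (5 × ASFR × survival probability):
  15–19: 5 × 13.4/1000 × 0.9786 = 0.06557
  20–24: 5 × 44.2/1000 × 0.9765 = 0.21581
  25–29: 5 × 84.4/1000 × 0.9682 = 0.40858
  30–34: 5 × 100.3/1000 × 0.9590 = 0.48094
  35–39: 5 × 62.9/1000 × 0.9567 = 0.30088
  40–44: 5 × 33.2/1000 × 0.9391 = 0.15589
Sum = 1.62767
NRR = 0.492 × 1.62767 = 0.80081

0.801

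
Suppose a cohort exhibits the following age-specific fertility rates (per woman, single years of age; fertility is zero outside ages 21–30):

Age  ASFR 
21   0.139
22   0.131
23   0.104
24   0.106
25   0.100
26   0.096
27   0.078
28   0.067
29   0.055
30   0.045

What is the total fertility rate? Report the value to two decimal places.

Sum of ASFRs = 0.139 + 0.131 + 0.104 + 0.106 + 0.100 + 0.096 + 0.078 + 0.067 + 0.055 + 0.045 = 0.921
TFR = 0.921

0.92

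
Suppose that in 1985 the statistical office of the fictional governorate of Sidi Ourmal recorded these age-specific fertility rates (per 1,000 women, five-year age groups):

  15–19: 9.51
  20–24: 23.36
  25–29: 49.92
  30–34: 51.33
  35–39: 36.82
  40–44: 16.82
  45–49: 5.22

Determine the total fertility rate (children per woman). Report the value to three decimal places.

0.965

Sum of ASFRs = 9.51 + 23.36 + 49.92 + 51.33 + 36.82 + 16.82 + 5.22 = 192.98
TFR = 5 × 192.98 / 1000 = 0.9649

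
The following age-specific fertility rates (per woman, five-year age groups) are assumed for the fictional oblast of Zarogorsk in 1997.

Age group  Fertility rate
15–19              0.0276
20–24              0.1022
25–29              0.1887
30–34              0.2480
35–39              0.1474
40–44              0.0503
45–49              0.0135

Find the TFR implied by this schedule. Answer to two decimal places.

3.89

Sum of ASFRs = 0.0276 + 0.1022 + 0.1887 + 0.2480 + 0.1474 + 0.0503 + 0.0135 = 0.7777
TFR = 5 × 0.7777 = 3.8885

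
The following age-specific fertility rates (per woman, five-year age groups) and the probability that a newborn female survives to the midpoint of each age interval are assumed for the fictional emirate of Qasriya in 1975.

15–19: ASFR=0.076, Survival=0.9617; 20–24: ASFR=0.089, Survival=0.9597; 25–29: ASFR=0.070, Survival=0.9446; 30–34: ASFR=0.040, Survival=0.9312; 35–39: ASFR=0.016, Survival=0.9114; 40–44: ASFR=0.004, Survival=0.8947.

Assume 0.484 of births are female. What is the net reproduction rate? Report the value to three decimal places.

0.678

Proportion female at birth = 0.484.
Weighting each age-specific rate by interval width and survival:
  15–19: 5 × 0.076 × 0.9617 = 0.36545
  20–24: 5 × 0.089 × 0.9597 = 0.42707
  25–29: 5 × 0.070 × 0.9446 = 0.33061
  30–34: 5 × 0.040 × 0.9312 = 0.18624
  35–39: 5 × 0.016 × 0.9114 = 0.07291
  40–44: 5 × 0.004 × 0.8947 = 0.01789
Sum = 1.40017
NRR = 0.484 × 1.40017 = 0.67768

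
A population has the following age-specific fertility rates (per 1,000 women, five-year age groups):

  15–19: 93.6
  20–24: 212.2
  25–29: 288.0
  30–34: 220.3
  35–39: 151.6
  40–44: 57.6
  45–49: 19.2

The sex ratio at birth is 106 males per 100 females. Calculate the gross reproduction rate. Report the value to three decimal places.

Proportion female at birth = 100 / (100 + 106) = 0.48544.
Sum of ASFRs = 93.6 + 212.2 + 288.0 + 220.3 + 151.6 + 57.6 + 19.2 = 1042.5
TFR = 5 × 1042.5 / 1000 = 5.2125
GRR = 0.48544 × 5.2125 = 2.53036

2.530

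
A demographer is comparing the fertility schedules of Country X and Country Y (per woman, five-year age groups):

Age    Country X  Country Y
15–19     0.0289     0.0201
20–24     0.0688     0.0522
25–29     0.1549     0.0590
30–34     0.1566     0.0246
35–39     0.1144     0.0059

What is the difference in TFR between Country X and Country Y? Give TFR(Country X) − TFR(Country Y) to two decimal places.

Country X:
  Sum of ASFRs = 0.0289 + 0.0688 + 0.1549 + 0.1566 + 0.1144 = 0.5236
  TFR = 5 × 0.5236 = 2.618
Country Y:
  Sum of ASFRs = 0.0201 + 0.0522 + 0.0590 + 0.0246 + 0.0059 = 0.1618
  TFR = 5 × 0.1618 = 0.809
Difference = 2.618 − 0.809 = 1.809

1.81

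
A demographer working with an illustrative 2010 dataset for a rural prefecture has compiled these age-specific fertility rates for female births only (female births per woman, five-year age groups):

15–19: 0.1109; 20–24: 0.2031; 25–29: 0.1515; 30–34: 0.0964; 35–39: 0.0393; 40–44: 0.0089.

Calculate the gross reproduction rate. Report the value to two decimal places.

3.05

Sum of female ASFRs = 0.1109 + 0.2031 + 0.1515 + 0.0964 + 0.0393 + 0.0089 = 0.6101
GRR = 5 × 0.6101 = 3.0505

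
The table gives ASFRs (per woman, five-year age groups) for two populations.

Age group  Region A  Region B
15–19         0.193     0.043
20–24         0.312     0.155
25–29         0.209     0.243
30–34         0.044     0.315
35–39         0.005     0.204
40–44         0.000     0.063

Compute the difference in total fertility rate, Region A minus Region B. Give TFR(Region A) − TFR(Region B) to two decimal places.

Region A:
  Sum of ASFRs = 0.193 + 0.312 + 0.209 + 0.044 + 0.005 + 0.000 = 0.763
  TFR = 5 × 0.763 = 3.815
Region B:
  Sum of ASFRs = 0.043 + 0.155 + 0.243 + 0.315 + 0.204 + 0.063 = 1.023
  TFR = 5 × 1.023 = 5.115
Difference = 3.815 − 5.115 = -1.3

-1.30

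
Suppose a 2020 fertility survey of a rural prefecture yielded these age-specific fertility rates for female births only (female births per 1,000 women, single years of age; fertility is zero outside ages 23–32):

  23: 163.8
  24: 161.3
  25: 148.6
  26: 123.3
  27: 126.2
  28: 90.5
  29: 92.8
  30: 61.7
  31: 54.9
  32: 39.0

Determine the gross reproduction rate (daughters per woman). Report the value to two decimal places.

Sum of female ASFRs = 163.8 + 161.3 + 148.6 + 123.3 + 126.2 + 90.5 + 92.8 + 61.7 + 54.9 + 39.0 = 1062.1
GRR = 1062.1 / 1000 = 1.0621

1.06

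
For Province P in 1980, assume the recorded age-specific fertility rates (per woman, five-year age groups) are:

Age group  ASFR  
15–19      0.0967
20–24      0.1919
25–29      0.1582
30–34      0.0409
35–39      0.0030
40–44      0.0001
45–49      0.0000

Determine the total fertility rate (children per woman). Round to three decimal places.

2.454

Sum of ASFRs = 0.0967 + 0.1919 + 0.1582 + 0.0409 + 0.0030 + 0.0001 + 0.0000 = 0.4908
TFR = 5 × 0.4908 = 2.454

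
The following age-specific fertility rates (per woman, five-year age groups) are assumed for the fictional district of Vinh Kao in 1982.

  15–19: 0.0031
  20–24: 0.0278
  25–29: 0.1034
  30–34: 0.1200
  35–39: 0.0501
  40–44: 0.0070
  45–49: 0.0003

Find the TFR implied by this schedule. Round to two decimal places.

1.56

Sum of ASFRs = 0.0031 + 0.0278 + 0.1034 + 0.1200 + 0.0501 + 0.0070 + 0.0003 = 0.3117
TFR = 5 × 0.3117 = 1.5585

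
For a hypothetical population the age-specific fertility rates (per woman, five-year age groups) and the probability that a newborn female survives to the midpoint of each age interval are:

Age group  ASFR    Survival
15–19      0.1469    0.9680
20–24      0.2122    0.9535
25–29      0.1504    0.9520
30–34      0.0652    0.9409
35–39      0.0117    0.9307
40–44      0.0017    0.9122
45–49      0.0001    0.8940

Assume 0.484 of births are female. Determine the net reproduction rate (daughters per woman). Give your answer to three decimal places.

1.359

Proportion female at birth = 0.484.
Per-age-group product (5 × ASFR × survival probability):
  15–19: 5 × 0.1469 × 0.9680 = 0.71100
  20–24: 5 × 0.2122 × 0.9535 = 1.01166
  25–29: 5 × 0.1504 × 0.9520 = 0.71590
  30–34: 5 × 0.0652 × 0.9409 = 0.30673
  35–39: 5 × 0.0117 × 0.9307 = 0.05445
  40–44: 5 × 0.0017 × 0.9122 = 0.00775
  45–49: 5 × 0.0001 × 0.8940 = 0.00045
Sum = 2.80794
NRR = 0.484 × 2.80794 = 1.35904
NRR > 1, so each generation more than replaces itself.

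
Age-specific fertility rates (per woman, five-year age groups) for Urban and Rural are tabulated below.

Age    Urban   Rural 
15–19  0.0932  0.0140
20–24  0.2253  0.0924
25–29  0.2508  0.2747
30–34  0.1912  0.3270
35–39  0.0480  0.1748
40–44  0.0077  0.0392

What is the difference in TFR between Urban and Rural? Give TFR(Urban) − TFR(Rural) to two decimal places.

Urban:
  Sum of ASFRs = 0.0932 + 0.2253 + 0.2508 + 0.1912 + 0.0480 + 0.0077 = 0.8162
  TFR = 5 × 0.8162 = 4.081
Rural:
  Sum of ASFRs = 0.0140 + 0.0924 + 0.2747 + 0.3270 + 0.1748 + 0.0392 = 0.9221
  TFR = 5 × 0.9221 = 4.6105
Difference = 4.081 − 4.6105 = -0.5295

-0.53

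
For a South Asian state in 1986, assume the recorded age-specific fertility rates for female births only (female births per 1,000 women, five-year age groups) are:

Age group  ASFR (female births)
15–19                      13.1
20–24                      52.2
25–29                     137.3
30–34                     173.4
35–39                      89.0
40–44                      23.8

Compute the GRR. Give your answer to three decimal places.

Sum of female ASFRs = 13.1 + 52.2 + 137.3 + 173.4 + 89.0 + 23.8 = 488.8
GRR = 5 × 488.8 / 1000 = 2.444

2.444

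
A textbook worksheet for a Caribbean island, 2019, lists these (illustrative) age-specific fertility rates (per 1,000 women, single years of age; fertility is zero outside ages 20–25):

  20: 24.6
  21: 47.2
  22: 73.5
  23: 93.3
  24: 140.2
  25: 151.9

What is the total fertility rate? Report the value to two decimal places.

0.53

Sum of ASFRs = 24.6 + 47.2 + 73.5 + 93.3 + 140.2 + 151.9 = 530.7
TFR = 530.7 / 1000 = 0.5307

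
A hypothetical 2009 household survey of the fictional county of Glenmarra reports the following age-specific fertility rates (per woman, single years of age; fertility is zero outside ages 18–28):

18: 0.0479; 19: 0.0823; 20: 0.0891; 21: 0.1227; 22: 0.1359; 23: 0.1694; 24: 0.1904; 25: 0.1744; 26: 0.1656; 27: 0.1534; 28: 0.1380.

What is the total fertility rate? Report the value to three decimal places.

1.469

Sum of ASFRs = 0.0479 + 0.0823 + 0.0891 + 0.1227 + 0.1359 + 0.1694 + 0.1904 + 0.1744 + 0.1656 + 0.1534 + 0.1380 = 1.4691
TFR = 1.4691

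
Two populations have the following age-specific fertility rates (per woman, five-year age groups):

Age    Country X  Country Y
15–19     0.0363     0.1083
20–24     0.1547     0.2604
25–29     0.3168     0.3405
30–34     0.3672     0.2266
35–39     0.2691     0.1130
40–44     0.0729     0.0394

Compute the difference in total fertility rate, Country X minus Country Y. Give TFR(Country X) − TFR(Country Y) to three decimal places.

Country X:
  Sum of ASFRs = 0.0363 + 0.1547 + 0.3168 + 0.3672 + 0.2691 + 0.0729 = 1.2170
  TFR = 5 × 1.2170 = 6.085
Country Y:
  Sum of ASFRs = 0.1083 + 0.2604 + 0.3405 + 0.2266 + 0.1130 + 0.0394 = 1.0882
  TFR = 5 × 1.0882 = 5.441
Difference = 6.085 − 5.441 = 0.644

0.644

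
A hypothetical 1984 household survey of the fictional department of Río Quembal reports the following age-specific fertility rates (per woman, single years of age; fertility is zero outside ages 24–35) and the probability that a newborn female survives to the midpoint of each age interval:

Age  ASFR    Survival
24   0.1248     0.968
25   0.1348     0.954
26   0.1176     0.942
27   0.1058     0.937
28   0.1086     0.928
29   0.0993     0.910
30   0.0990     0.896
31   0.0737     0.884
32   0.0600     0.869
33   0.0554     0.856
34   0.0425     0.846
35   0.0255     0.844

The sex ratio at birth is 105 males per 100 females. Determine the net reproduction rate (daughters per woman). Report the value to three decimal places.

0.469

Proportion female at birth = 100 / (100 + 105) = 0.48780.
Survival-weighted fertility by age (1·fₓ·Sₓ):
  24: 1 × 0.1248 × 0.968 = 0.12081
  25: 1 × 0.1348 × 0.954 = 0.12860
  26: 1 × 0.1176 × 0.942 = 0.11078
  27: 1 × 0.1058 × 0.937 = 0.09913
  28: 1 × 0.1086 × 0.928 = 0.10078
  29: 1 × 0.0993 × 0.910 = 0.09036
  30: 1 × 0.0990 × 0.896 = 0.08870
  31: 1 × 0.0737 × 0.884 = 0.06515
  32: 1 × 0.0600 × 0.869 = 0.05214
  33: 1 × 0.0554 × 0.856 = 0.04742
  34: 1 × 0.0425 × 0.846 = 0.03596
  35: 1 × 0.0255 × 0.844 = 0.02152
Sum = 0.96135
NRR = 0.48780 × 0.96135 = 0.46895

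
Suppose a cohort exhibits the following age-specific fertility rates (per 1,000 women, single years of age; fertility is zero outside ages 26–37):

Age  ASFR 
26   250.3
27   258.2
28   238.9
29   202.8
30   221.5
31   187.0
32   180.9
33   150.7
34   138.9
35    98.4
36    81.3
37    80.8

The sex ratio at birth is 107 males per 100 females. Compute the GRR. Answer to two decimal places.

Proportion female at birth = 100 / (100 + 107) = 0.48309.
Sum of ASFRs = 250.3 + 258.2 + 238.9 + 202.8 + 221.5 + 187.0 + 180.9 + 150.7 + 138.9 + 98.4 + 81.3 + 80.8 = 2089.7
TFR = 2089.7 / 1000 = 2.0897
GRR = 0.48309 × 2.0897 = 1.00951

1.01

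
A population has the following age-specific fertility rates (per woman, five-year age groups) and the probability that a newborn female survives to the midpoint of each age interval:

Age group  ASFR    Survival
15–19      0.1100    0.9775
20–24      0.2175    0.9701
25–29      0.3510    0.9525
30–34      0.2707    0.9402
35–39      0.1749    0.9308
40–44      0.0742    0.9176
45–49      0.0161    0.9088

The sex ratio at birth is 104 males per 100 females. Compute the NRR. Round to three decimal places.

Proportion female at birth = 100 / (100 + 104) = 0.49020.
Weighting each age-specific rate by interval width and survival:
  15–19: 5 × 0.1100 × 0.9775 = 0.53763
  20–24: 5 × 0.2175 × 0.9701 = 1.05498
  25–29: 5 × 0.3510 × 0.9525 = 1.67164
  30–34: 5 × 0.2707 × 0.9402 = 1.27256
  35–39: 5 × 0.1749 × 0.9308 = 0.81398
  40–44: 5 × 0.0742 × 0.9176 = 0.34043
  45–49: 5 × 0.0161 × 0.9088 = 0.07316
Sum = 5.76438
NRR = 0.49020 × 5.76438 = 2.82570

2.826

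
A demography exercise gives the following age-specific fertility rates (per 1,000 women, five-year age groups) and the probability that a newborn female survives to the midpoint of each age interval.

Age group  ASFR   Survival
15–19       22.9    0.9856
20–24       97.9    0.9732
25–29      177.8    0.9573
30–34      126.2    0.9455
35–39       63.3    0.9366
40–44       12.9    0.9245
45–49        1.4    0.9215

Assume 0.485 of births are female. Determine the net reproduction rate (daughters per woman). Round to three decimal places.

1.164

Proportion female at birth = 0.485.
Per-age-group product (5 × ASFR × survival probability):
  15–19: 5 × 22.9/1000 × 0.9856 = 0.11285
  20–24: 5 × 97.9/1000 × 0.9732 = 0.47638
  25–29: 5 × 177.8/1000 × 0.9573 = 0.85104
  30–34: 5 × 126.2/1000 × 0.9455 = 0.59661
  35–39: 5 × 63.3/1000 × 0.9366 = 0.29643
  40–44: 5 × 12.9/1000 × 0.9245 = 0.05963
  45–49: 5 × 1.4/1000 × 0.9215 = 0.00645
Sum = 2.39939
NRR = 0.485 × 2.39939 = 1.16370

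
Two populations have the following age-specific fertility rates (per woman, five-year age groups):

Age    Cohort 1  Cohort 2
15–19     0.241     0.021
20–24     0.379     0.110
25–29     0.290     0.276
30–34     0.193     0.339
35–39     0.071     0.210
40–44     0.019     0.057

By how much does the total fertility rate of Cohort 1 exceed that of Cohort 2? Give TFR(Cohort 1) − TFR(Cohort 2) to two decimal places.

Cohort 1:
  Sum of ASFRs = 0.241 + 0.379 + 0.290 + 0.193 + 0.071 + 0.019 = 1.193
  TFR = 5 × 1.193 = 5.965
Cohort 2:
  Sum of ASFRs = 0.021 + 0.110 + 0.276 + 0.339 + 0.210 + 0.057 = 1.013
  TFR = 5 × 1.013 = 5.065
Difference = 5.965 − 5.065 = 0.9

0.90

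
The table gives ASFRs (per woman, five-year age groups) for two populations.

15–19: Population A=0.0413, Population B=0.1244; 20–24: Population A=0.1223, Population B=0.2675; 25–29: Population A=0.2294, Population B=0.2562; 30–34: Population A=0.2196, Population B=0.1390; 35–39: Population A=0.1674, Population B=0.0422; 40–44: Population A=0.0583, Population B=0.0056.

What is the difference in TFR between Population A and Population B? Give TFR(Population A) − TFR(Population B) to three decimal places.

Population A:
  Sum of ASFRs = 0.0413 + 0.1223 + 0.2294 + 0.2196 + 0.1674 + 0.0583 = 0.8383
  TFR = 5 × 0.8383 = 4.1915
Population B:
  Sum of ASFRs = 0.1244 + 0.2675 + 0.2562 + 0.1390 + 0.0422 + 0.0056 = 0.8349
  TFR = 5 × 0.8349 = 4.1745
Difference = 4.1915 − 4.1745 = 0.017

0.017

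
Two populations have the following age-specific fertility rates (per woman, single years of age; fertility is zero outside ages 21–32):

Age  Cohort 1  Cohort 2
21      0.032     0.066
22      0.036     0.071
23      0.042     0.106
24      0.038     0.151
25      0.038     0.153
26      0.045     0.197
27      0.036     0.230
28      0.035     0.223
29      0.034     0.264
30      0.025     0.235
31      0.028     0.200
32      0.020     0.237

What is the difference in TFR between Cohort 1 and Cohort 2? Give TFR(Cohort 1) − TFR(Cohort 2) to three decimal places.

Cohort 1:
  Sum of ASFRs = 0.032 + 0.036 + 0.042 + 0.038 + 0.038 + 0.045 + 0.036 + 0.035 + 0.034 + 0.025 + 0.028 + 0.020 = 0.409
  TFR = 0.409
Cohort 2:
  Sum of ASFRs = 0.066 + 0.071 + 0.106 + 0.151 + 0.153 + 0.197 + 0.230 + 0.223 + 0.264 + 0.235 + 0.200 + 0.237 = 2.133
  TFR = 2.133
Difference = 0.409 − 2.133 = -1.724

-1.724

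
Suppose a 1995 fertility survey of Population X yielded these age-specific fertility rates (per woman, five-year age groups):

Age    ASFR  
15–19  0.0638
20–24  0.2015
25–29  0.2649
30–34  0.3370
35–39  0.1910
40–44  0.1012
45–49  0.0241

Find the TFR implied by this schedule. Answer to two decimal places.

Sum of ASFRs = 0.0638 + 0.2015 + 0.2649 + 0.3370 + 0.1910 + 0.1012 + 0.0241 = 1.1835
TFR = 5 × 1.1835 = 5.9175

5.92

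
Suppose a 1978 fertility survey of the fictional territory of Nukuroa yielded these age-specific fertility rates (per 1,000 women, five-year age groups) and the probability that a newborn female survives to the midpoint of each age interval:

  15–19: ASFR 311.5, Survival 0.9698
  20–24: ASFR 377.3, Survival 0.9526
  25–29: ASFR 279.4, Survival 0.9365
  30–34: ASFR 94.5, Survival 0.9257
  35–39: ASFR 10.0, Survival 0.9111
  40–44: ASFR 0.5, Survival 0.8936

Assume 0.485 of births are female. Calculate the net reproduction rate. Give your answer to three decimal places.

2.474

Proportion female at birth = 0.485.
Per-age-group product (5 × ASFR × survival probability):
  15–19: 5 × 311.5/1000 × 0.9698 = 1.51046
  20–24: 5 × 377.3/1000 × 0.9526 = 1.79708
  25–29: 5 × 279.4/1000 × 0.9365 = 1.30829
  30–34: 5 × 94.5/1000 × 0.9257 = 0.43739
  35–39: 5 × 10.0/1000 × 0.9111 = 0.04556
  40–44: 5 × 0.5/1000 × 0.8936 = 0.00223
Sum = 5.10101
NRR = 0.485 × 5.10101 = 2.47399
NRR > 1, so each generation more than replaces itself.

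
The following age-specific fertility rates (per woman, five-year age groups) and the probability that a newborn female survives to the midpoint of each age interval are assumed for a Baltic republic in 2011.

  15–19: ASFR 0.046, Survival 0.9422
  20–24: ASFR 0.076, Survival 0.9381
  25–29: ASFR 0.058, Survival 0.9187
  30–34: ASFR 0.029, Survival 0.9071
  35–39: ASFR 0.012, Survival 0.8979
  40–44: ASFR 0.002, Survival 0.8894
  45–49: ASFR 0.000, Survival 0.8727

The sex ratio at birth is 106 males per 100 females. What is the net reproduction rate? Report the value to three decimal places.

Proportion female at birth = 100 / (100 + 106) = 0.48544.
Per-age-group product (5 × ASFR × survival probability):
  15–19: 5 × 0.046 × 0.9422 = 0.21671
  20–24: 5 × 0.076 × 0.9381 = 0.35648
  25–29: 5 × 0.058 × 0.9187 = 0.26642
  30–34: 5 × 0.029 × 0.9071 = 0.13153
  35–39: 5 × 0.012 × 0.8979 = 0.05387
  40–44: 5 × 0.002 × 0.8894 = 0.00889
  45–49: 5 × 0.000 × 0.8727 = 0.00000
Sum = 1.03390
NRR = 0.48544 × 1.03390 = 0.50190
An NRR under 1 implies long-run decline under these rates.

0.502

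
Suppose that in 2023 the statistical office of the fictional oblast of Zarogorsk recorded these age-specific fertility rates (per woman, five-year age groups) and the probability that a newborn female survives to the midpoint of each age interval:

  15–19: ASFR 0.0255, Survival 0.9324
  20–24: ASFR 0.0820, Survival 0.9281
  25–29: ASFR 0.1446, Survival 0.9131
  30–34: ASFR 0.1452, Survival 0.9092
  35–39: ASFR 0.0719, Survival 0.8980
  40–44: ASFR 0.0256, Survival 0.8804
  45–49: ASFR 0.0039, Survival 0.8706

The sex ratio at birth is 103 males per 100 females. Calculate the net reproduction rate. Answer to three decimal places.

Proportion female at birth = 100 / (100 + 103) = 0.49261.
Per-age-group product (5 × ASFR × survival probability):
  15–19: 5 × 0.0255 × 0.9324 = 0.11888
  20–24: 5 × 0.0820 × 0.9281 = 0.38052
  25–29: 5 × 0.1446 × 0.9131 = 0.66017
  30–34: 5 × 0.1452 × 0.9092 = 0.66008
  35–39: 5 × 0.0719 × 0.8980 = 0.32283
  40–44: 5 × 0.0256 × 0.8804 = 0.11269
  45–49: 5 × 0.0039 × 0.8706 = 0.01698
Sum = 2.27215
NRR = 0.49261 × 2.27215 = 1.11928
NRR > 1, so each generation more than replaces itself.

1.119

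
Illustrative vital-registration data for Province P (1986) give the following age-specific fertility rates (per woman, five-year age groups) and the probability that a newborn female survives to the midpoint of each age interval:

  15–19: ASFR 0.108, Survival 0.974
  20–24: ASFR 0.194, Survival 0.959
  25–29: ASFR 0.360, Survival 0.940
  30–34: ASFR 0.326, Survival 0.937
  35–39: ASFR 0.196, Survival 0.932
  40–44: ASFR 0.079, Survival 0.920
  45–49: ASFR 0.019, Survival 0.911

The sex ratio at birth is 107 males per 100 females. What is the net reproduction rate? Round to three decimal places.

Proportion female at birth = 100 / (100 + 107) = 0.48309.
Weighting each age-specific rate by interval width and survival:
  15–19: 5 × 0.108 × 0.974 = 0.52596
  20–24: 5 × 0.194 × 0.959 = 0.93023
  25–29: 5 × 0.360 × 0.940 = 1.69200
  30–34: 5 × 0.326 × 0.937 = 1.52731
  35–39: 5 × 0.196 × 0.932 = 0.91336
  40–44: 5 × 0.079 × 0.920 = 0.36340
  45–49: 5 × 0.019 × 0.911 = 0.08655
Sum = 6.03881
NRR = 0.48309 × 6.03881 = 2.91729

2.917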